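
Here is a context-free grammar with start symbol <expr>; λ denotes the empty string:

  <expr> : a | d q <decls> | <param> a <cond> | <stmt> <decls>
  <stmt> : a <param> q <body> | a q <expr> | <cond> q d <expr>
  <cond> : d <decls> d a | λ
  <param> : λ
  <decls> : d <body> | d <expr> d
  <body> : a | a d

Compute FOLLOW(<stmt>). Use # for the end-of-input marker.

{ d }

In <expr> : <stmt> <decls>: add FIRST(<decls>) = { d }.
Union: FOLLOW(<stmt>) = { d }.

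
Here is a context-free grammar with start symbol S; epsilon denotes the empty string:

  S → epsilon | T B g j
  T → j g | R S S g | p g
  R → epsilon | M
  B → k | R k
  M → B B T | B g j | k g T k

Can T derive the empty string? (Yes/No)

Nullable nonterminals: R, S.
No production of T has an RHS whose symbols are all nullable, so T is not nullable.

No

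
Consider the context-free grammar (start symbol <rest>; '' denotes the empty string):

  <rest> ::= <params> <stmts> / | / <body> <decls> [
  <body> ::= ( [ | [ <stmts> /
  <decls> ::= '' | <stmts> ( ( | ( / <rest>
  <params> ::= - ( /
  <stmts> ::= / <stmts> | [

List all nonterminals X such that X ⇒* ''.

{ <decls> }

Directly nullable (have an ''-production): <decls>.
No other nonterminal has a production whose RHS symbols are all nullable.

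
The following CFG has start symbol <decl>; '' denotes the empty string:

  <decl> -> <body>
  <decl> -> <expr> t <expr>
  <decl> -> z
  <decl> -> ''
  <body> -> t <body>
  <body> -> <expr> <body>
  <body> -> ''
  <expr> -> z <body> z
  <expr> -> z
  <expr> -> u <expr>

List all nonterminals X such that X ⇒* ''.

{ <body>, <decl> }

Directly nullable (have an ''-production): <decl>, <body>.
No other nonterminal has a production whose RHS symbols are all nullable.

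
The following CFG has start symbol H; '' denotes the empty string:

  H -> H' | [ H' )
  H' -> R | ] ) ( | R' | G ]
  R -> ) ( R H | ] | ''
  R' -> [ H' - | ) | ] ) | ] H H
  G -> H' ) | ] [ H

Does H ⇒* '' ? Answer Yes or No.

H -> H' and each of H' is nullable, so H ⇒* ''.

Yes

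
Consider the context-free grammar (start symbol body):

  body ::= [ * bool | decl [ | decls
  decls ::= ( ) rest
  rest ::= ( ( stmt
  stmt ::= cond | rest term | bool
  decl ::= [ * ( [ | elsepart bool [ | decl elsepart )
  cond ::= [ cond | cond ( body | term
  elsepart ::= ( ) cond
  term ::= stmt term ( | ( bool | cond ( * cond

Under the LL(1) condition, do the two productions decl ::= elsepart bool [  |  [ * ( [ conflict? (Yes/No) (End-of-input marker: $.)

FIRST(elsepart bool [) = { ( } and FIRST([ * ( [) = { [ }.
The FIRST sets are disjoint and neither alternative is nullable — no conflict.

No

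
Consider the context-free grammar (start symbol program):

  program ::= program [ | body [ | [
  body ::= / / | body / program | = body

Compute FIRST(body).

body ::= / / contributes {/}.
From body ::= body / program: add FIRST(body) = { /, = }.
body ::= = body contributes {=}.
Union: FIRST(body) = { /, = }.

{ /, = }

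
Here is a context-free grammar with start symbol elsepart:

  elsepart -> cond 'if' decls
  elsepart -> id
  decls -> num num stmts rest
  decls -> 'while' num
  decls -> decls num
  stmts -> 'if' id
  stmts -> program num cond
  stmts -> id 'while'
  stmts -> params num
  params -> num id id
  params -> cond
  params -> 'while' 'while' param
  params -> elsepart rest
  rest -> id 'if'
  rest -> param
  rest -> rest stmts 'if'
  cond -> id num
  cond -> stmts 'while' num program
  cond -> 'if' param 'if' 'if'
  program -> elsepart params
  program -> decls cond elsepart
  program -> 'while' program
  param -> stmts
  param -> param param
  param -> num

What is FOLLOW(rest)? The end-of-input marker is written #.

{ #, 'if', 'while', id, num }

In decls -> num num stmts rest: rest is at the end, add FOLLOW(decls) = { #, 'if', 'while', id, num }.
In params -> elsepart rest: rest is at the end, add FOLLOW(params) = { #, 'if', 'while', id, num }.
In rest -> rest stmts 'if': add FIRST(stmts 'if') = { 'if', 'while', id, num }.
Union: FOLLOW(rest) = { #, 'if', 'while', id, num }.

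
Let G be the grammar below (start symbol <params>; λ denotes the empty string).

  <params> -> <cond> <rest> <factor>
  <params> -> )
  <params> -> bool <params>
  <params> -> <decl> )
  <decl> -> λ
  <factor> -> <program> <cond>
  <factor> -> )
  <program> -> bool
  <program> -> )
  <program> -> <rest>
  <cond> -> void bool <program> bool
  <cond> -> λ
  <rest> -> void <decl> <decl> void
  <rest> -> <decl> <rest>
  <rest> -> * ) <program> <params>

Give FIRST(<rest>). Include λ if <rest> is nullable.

{ *, void }

<rest> -> void <decl> <decl> void contributes {void}.
From <rest> -> <decl> <rest>: <decl> nullable, take FIRST(<decl>) ∪ FIRST(<rest>) = { *, void }.
<rest> -> * ) <program> <params> contributes {*}.
Union: FIRST(<rest>) = { *, void }.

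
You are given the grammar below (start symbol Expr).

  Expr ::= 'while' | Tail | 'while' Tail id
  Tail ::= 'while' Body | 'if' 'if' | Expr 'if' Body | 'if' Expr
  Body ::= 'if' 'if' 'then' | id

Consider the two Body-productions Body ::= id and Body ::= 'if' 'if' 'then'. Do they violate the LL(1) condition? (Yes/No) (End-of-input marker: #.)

No

FIRST(id) = { id } and FIRST('if' 'if' 'then') = { 'if' }.
The FIRST sets are disjoint and neither alternative is nullable — no conflict.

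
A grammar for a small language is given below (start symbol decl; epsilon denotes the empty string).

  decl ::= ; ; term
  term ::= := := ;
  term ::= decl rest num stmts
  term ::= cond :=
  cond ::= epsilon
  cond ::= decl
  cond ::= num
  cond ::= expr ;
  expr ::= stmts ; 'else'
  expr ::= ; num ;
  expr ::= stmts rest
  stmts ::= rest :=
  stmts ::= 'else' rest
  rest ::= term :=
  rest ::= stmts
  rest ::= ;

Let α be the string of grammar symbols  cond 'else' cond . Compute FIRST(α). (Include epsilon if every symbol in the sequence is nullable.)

{ 'else', :=, ;, num }

Add FIRST(cond)\{epsilon} = { 'else', :=, ;, num }; cond is nullable, continue.
'else' is a terminal; add {'else'} and stop.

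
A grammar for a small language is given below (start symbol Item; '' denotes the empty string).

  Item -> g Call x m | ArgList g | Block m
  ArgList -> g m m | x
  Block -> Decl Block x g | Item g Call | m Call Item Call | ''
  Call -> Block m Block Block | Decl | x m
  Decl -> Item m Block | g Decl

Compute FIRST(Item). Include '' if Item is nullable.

Item -> g Call x m contributes {g}.
From Item -> ArgList g: add FIRST(ArgList) = { g, x }.
From Item -> Block m: Block nullable, take FIRST(Block) ∪ {m} = { g, m, x }.
Union: FIRST(Item) = { g, m, x }.

{ g, m, x }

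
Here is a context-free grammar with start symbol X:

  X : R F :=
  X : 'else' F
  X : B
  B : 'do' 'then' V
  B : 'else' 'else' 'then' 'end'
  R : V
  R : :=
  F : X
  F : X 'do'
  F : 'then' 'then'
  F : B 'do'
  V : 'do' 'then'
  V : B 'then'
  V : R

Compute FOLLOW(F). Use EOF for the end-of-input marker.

{ EOF, 'do', := }

In X : R F :=: add FIRST(:=) = { := }.
In X : 'else' F: F is at the end, add FOLLOW(X) = { EOF, 'do', := }.
Union: FOLLOW(F) = { EOF, 'do', := }.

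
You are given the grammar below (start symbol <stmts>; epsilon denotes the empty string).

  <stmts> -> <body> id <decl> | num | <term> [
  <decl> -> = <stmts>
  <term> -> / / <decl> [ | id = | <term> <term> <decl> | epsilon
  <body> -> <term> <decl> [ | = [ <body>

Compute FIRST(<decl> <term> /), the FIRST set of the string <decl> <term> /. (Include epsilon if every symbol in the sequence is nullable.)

Add FIRST(<decl>) = { = }; <decl> is not nullable, stop.

{ = }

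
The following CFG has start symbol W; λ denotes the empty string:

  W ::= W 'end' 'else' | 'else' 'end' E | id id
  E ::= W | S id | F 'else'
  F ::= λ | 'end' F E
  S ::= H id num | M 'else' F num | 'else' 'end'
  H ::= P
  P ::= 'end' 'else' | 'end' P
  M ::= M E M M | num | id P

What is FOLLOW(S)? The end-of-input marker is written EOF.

In E ::= S id: add FIRST(id) = { id }.
Union: FOLLOW(S) = { id }.

{ id }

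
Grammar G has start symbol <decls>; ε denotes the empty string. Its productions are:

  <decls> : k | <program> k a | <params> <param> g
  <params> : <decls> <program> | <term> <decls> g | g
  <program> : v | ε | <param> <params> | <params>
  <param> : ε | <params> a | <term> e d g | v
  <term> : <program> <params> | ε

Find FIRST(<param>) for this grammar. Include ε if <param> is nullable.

<param> : ε contributes ε.
From <param> : <params> a: add FIRST(<params>) = { e, g, k, v }.
From <param> : <term> e d g: <term> nullable, take FIRST(<term>) ∪ {e} = { e, g, k, v }.
<param> : v contributes {v}.
Union: FIRST(<param>) = { e, g, k, v, ε }.

{ e, g, k, v, ε }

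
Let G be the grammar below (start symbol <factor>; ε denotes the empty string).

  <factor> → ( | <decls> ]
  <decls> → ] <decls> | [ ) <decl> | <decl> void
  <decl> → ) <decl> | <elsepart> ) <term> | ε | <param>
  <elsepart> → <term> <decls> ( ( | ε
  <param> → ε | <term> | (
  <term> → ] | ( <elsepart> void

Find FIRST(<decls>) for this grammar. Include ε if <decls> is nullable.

{ (, ), [, ], void }

<decls> → ] <decls> contributes {]}.
<decls> → [ ) <decl> contributes {[}.
From <decls> → <decl> void: <decl> nullable, take FIRST(<decl>) ∪ {void} = { (, ), ], void }.
Union: FIRST(<decls>) = { (, ), [, ], void }.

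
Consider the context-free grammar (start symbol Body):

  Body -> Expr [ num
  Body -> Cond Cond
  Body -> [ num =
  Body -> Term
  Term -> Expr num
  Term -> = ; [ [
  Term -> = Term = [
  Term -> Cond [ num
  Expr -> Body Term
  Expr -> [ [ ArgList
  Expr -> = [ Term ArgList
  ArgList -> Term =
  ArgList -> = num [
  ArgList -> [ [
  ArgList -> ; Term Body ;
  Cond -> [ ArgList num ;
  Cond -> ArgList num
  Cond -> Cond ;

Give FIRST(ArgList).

From ArgList -> Term =: add FIRST(Term) = { ;, =, [ }.
ArgList -> = num [ contributes {=}.
ArgList -> [ [ contributes {[}.
ArgList -> ; Term Body ; contributes {;}.
Union: FIRST(ArgList) = { ;, =, [ }.

{ ;, =, [ }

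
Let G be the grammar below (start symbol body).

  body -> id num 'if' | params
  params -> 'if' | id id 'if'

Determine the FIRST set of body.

{ 'if', id }

body -> id num 'if' contributes {id}.
From body -> params: add FIRST(params) = { 'if', id }.
Union: FIRST(body) = { 'if', id }.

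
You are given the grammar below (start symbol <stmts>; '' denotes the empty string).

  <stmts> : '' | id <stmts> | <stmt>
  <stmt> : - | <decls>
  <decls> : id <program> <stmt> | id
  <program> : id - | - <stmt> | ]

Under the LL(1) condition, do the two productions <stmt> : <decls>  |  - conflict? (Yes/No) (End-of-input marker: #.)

FIRST(<decls>) = { id } and FIRST(-) = { - }.
The FIRST sets are disjoint and neither alternative is nullable — no conflict.

No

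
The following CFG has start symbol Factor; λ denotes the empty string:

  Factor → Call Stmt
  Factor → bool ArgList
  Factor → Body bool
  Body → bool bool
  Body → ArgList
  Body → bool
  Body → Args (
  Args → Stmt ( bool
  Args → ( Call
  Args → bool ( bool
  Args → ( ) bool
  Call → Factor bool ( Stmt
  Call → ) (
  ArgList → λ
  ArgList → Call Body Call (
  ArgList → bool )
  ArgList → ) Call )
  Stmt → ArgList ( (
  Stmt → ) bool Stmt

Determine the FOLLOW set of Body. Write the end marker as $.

In Factor → Body bool: add FIRST(bool) = { bool }.
In ArgList → Call Body Call (: add FIRST(Call () = { (, ), bool }.
Union: FOLLOW(Body) = { (, ), bool }.

{ (, ), bool }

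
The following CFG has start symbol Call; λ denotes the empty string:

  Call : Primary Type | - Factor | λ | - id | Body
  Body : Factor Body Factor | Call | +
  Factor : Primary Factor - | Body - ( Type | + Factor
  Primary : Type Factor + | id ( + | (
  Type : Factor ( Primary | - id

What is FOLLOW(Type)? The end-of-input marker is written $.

In Call : Primary Type: Type is at the end, add FOLLOW(Call) = { $, (, +, -, id }.
In Factor : Body - ( Type: Type is at the end, add FOLLOW(Factor) = { $, (, +, -, id }.
In Primary : Type Factor +: add FIRST(Factor +) = { (, +, -, id }.
Union: FOLLOW(Type) = { $, (, +, -, id }.

{ $, (, +, -, id }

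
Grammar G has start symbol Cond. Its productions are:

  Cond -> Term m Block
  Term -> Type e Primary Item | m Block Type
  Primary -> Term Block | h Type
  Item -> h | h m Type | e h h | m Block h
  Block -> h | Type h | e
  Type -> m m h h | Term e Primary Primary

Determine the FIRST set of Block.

{ e, h, m }

Block -> h contributes {h}.
From Block -> Type h: add FIRST(Type) = { m }.
Block -> e contributes {e}.
Union: FIRST(Block) = { e, h, m }.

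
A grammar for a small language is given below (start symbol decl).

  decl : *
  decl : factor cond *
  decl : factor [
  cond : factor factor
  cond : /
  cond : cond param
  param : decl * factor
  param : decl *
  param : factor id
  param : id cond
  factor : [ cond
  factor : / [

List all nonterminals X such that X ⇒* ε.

{ } (none)

No nonterminal has an empty production or an RHS whose symbols are all nullable.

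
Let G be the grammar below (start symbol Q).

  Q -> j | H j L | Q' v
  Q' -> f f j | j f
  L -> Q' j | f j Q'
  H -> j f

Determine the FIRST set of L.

{ f, j }

From L -> Q' j: add FIRST(Q') = { f, j }.
L -> f j Q' contributes {f}.
Union: FIRST(L) = { f, j }.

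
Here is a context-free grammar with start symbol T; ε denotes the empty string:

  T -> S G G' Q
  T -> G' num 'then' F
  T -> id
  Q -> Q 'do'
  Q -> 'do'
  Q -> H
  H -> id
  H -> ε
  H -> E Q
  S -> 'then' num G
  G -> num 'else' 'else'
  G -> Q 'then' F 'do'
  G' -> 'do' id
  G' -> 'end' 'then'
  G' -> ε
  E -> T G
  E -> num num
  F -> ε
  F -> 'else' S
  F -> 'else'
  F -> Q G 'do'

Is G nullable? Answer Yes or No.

Nullable nonterminals: F, G', H, Q.
No production of G has an RHS whose symbols are all nullable, so G is not nullable.

No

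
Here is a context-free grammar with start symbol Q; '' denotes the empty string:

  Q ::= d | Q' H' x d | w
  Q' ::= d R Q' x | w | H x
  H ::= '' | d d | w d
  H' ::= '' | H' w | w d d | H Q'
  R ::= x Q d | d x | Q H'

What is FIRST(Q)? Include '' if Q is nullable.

{ d, w, x }

Q ::= d contributes {d}.
From Q ::= Q' H' x d: add FIRST(Q') = { d, w, x }.
Q ::= w contributes {w}.
Union: FIRST(Q) = { d, w, x }.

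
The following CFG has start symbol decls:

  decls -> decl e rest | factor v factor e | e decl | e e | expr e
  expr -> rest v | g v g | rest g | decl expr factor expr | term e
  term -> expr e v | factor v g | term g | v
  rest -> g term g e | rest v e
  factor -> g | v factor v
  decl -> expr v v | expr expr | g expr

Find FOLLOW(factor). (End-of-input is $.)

{ e, g, v }

In decls -> factor v factor e: add FIRST(v factor e) = { v }.
In decls -> factor v factor e: add FIRST(e) = { e }.
In expr -> decl expr factor expr: add FIRST(expr) = { g, v }.
In term -> factor v g: add FIRST(v g) = { v }.
In factor -> v factor v: add FIRST(v) = { v }.
Union: FOLLOW(factor) = { e, g, v }.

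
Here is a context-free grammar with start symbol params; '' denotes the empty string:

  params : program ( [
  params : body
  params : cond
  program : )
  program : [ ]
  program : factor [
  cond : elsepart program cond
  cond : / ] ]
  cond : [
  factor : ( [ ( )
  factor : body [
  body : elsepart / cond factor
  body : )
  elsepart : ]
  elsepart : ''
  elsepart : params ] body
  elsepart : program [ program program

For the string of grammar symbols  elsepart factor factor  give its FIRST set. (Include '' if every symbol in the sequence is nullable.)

{ (, ), /, [, ] }

Add FIRST(elsepart)\{''} = { (, ), /, [, ] }; elsepart is nullable, continue.
Add FIRST(factor) = { (, ), /, [, ] }; factor is not nullable, stop.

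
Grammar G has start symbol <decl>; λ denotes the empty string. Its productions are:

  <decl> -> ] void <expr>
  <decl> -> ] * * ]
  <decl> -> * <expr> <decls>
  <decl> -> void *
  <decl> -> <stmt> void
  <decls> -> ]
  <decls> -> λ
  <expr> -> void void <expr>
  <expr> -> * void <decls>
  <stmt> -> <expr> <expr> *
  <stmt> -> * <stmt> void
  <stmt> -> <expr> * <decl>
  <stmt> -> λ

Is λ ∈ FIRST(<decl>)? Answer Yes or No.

Nullable nonterminals: <decls>, <stmt>.
No production of <decl> has an RHS whose symbols are all nullable, so <decl> is not nullable.

No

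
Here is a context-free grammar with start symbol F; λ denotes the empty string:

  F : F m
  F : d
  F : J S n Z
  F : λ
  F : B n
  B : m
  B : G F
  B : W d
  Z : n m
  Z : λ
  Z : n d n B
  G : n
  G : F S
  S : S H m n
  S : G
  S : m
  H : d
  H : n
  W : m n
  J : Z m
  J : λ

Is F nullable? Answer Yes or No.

Yes

F has an λ-production, so F ⇒ λ.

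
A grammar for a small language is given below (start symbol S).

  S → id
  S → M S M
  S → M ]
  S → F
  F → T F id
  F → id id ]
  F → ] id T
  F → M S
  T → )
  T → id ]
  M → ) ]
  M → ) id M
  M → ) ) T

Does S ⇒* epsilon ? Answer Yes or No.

No nonterminal in this grammar is nullable.
No production of S has an RHS whose symbols are all nullable, so S is not nullable.

No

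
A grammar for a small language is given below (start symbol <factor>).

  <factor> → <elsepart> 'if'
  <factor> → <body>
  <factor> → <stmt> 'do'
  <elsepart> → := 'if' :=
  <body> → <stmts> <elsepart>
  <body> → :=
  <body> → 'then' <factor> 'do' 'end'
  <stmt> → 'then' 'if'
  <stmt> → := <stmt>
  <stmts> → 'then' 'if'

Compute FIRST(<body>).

{ 'then', := }

From <body> → <stmts> <elsepart>: add FIRST(<stmts>) = { 'then' }.
<body> → := contributes {:=}.
<body> → 'then' <factor> 'do' 'end' contributes {'then'}.
Union: FIRST(<body>) = { 'then', := }.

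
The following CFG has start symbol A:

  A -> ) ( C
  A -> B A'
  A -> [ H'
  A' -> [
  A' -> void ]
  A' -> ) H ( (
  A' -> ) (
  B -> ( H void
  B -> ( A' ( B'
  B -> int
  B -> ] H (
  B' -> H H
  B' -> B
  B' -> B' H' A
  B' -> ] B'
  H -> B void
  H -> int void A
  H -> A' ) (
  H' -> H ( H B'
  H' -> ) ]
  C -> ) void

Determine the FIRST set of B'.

{ (, ), [, ], int, void }

From B' -> H H: add FIRST(H) = { (, ), [, ], int, void }.
From B' -> B: add FIRST(B) = { (, ], int }.
From B' -> B' H' A: add FIRST(B') = { (, ), [, ], int, void }.
B' -> ] B' contributes {]}.
Union: FIRST(B') = { (, ), [, ], int, void }.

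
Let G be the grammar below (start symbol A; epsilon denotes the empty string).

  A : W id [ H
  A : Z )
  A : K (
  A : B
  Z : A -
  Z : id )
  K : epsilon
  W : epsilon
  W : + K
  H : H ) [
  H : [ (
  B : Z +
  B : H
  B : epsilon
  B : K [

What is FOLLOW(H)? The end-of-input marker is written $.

{ $, ), - }

In A : W id [ H: H is at the end, add FOLLOW(A) = { $, - }.
In H : H ) [: add FIRST() [) = { ) }.
In B : H: H is at the end, add FOLLOW(B) = { $, - }.
Union: FOLLOW(H) = { $, ), - }.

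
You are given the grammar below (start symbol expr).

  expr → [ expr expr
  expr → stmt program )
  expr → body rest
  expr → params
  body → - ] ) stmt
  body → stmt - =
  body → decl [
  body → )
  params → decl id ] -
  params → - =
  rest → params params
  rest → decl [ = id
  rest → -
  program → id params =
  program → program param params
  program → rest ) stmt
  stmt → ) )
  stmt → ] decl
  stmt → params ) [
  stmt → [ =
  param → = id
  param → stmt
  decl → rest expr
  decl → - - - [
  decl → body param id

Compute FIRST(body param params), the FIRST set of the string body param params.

{ ), -, [, ] }

Add FIRST(body) = { ), -, [, ] }; body is not nullable, stop.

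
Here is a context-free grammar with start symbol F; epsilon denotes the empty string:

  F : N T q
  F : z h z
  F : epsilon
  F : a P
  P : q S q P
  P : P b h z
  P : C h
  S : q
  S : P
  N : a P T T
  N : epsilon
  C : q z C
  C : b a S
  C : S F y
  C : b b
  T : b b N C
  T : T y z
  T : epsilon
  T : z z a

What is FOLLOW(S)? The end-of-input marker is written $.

{ a, b, h, q, y, z }

In P : q S q P: add FIRST(q P) = { q }.
In C : b a S: S is at the end, add FOLLOW(C) = { b, h, q, y, z }.
In C : S F y: add FIRST(F y) = { a, b, q, y, z }.
Union: FOLLOW(S) = { a, b, h, q, y, z }.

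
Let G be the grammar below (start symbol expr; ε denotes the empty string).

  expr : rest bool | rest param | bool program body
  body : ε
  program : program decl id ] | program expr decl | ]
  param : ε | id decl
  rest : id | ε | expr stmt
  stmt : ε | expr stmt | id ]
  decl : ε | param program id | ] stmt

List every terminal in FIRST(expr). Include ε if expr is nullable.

{ bool, id, ε }

From expr : rest bool: rest nullable, take FIRST(rest) ∪ {bool} = { bool, id }.
From expr : rest param: rest, param nullable, take FIRST(rest) ∪ FIRST(param) = { bool, id }; also ε since the whole RHS is nullable.
expr : bool program body contributes {bool}.
Union: FIRST(expr) = { bool, id, ε }.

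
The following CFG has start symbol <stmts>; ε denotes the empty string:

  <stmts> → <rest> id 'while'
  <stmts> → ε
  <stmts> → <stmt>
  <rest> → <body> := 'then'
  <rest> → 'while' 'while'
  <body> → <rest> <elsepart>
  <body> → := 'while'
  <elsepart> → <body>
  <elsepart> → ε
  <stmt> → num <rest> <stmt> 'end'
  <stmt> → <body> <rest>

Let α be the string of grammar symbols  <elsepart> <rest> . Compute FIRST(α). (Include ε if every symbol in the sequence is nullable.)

{ 'while', := }

Add FIRST(<elsepart>)\{ε} = { 'while', := }; <elsepart> is nullable, continue.
Add FIRST(<rest>) = { 'while', := }; <rest> is not nullable, stop.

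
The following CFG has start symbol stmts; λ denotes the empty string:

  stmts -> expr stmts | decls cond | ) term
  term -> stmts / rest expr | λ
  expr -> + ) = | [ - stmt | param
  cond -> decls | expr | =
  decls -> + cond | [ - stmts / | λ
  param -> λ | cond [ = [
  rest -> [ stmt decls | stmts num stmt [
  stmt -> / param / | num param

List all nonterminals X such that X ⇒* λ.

{ cond, decls, expr, param, stmts, term }

Directly nullable (have an λ-production): term, decls, param.
cond -> decls with every symbol nullable, so cond is nullable.
stmts -> expr stmts with every symbol nullable, so stmts is nullable.
expr -> param with every symbol nullable, so expr is nullable.
No other nonterminal has a production whose RHS symbols are all nullable.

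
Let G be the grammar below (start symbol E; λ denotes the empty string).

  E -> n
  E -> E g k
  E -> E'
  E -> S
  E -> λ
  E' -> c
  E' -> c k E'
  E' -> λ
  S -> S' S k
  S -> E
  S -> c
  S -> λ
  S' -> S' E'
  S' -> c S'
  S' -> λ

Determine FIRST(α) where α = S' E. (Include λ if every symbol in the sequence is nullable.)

Add FIRST(S')\{λ} = { c }; S' is nullable, continue.
Add FIRST(E)\{λ} = { c, g, k, n }; E is nullable, continue.
Every symbol is nullable, so include λ.

{ c, g, k, n, λ }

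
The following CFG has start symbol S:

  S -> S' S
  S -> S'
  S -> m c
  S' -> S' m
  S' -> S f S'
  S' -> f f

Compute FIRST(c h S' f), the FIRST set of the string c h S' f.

{ c }

c is a terminal; add {c} and stop.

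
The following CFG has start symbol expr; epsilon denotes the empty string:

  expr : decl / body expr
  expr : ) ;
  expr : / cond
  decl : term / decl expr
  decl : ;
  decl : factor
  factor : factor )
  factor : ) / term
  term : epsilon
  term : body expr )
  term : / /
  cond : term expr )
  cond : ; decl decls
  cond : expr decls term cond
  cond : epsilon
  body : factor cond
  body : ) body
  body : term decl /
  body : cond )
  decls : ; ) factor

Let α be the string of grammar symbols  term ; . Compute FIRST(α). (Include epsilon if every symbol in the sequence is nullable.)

{ ), /, ; }

Add FIRST(term)\{epsilon} = { ), /, ; }; term is nullable, continue.
; is a terminal; add {;} and stop.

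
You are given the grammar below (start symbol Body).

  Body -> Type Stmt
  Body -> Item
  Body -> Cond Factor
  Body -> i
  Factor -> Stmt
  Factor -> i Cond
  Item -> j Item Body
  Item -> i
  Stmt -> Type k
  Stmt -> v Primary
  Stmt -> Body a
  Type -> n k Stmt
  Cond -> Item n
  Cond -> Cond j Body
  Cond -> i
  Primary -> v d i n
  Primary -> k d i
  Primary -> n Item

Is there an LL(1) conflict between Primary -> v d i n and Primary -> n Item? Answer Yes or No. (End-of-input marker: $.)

No

FIRST(v d i n) = { v } and FIRST(n Item) = { n }.
The FIRST sets are disjoint and neither alternative is nullable — no conflict.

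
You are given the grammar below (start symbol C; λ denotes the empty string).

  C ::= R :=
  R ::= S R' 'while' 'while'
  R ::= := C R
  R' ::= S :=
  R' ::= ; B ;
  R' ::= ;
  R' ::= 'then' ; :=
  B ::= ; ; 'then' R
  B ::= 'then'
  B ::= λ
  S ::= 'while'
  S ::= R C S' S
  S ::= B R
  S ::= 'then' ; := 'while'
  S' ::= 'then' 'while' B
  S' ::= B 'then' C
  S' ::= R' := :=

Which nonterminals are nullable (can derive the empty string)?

Directly nullable (have an λ-production): B.
No other nonterminal has a production whose RHS symbols are all nullable.

{ B }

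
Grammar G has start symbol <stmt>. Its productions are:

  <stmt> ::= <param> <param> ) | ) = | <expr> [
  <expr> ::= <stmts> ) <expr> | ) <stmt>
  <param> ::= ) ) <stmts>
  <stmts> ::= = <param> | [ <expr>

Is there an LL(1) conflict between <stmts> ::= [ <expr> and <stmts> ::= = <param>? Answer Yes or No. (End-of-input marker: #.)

FIRST([ <expr>) = { [ } and FIRST(= <param>) = { = }.
The FIRST sets are disjoint and neither alternative is nullable — no conflict.

No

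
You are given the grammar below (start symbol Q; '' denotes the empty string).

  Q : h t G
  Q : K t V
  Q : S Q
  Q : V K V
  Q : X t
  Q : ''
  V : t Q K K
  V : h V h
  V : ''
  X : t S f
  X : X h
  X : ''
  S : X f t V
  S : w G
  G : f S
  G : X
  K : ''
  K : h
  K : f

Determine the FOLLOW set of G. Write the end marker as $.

In Q : h t G: G is at the end, add FOLLOW(Q) = { $, f, h, t, w }.
In S : w G: G is at the end, add FOLLOW(S) = { $, f, h, t, w }.
Union: FOLLOW(G) = { $, f, h, t, w }.

{ $, f, h, t, w }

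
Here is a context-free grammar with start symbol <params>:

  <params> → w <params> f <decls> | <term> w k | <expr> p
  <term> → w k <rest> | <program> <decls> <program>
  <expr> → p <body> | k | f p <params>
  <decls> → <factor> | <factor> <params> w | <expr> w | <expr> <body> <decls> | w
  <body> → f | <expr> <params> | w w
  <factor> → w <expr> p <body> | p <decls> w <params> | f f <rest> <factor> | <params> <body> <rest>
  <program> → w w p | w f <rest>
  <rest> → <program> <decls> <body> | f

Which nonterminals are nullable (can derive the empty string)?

{ } (none)

No nonterminal has an empty production or an RHS whose symbols are all nullable.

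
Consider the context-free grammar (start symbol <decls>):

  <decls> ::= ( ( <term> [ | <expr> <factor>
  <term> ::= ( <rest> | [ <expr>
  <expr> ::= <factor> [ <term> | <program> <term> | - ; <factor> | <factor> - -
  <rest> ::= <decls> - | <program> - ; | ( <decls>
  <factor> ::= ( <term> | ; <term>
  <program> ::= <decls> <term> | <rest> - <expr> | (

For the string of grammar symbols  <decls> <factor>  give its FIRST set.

Add FIRST(<decls>) = { (, -, ; }; <decls> is not nullable, stop.

{ (, -, ; }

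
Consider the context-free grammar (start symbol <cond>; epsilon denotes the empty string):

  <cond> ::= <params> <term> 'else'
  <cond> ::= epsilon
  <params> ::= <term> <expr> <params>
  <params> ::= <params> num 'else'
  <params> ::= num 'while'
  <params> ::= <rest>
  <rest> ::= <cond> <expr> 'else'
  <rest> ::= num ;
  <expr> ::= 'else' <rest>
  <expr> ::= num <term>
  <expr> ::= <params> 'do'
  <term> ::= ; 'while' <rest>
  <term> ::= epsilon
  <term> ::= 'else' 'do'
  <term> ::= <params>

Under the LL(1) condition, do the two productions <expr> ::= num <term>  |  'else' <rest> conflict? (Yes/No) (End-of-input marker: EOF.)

No

FIRST(num <term>) = { num } and FIRST('else' <rest>) = { 'else' }.
The FIRST sets are disjoint and neither alternative is nullable — no conflict.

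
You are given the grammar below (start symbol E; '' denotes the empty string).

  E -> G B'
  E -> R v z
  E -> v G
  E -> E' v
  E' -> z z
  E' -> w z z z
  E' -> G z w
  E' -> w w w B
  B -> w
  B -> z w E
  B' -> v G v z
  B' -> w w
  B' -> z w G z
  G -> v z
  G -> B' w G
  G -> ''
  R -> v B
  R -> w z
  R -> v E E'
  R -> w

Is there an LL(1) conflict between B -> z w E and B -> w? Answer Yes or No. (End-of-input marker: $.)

No

FIRST(z w E) = { z } and FIRST(w) = { w }.
The FIRST sets are disjoint and neither alternative is nullable — no conflict.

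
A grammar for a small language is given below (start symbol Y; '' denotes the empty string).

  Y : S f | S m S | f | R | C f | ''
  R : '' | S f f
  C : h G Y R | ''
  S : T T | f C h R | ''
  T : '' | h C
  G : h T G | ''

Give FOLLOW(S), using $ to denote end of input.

{ $, f, h, m }

In Y : S f: add FIRST(f) = { f }.
In Y : S m S: add FIRST(m S) = { m }.
In Y : S m S: S is at the end, add FOLLOW(Y) = { $, f, h, m }.
In R : S f f: add FIRST(f f) = { f }.
Union: FOLLOW(S) = { $, f, h, m }.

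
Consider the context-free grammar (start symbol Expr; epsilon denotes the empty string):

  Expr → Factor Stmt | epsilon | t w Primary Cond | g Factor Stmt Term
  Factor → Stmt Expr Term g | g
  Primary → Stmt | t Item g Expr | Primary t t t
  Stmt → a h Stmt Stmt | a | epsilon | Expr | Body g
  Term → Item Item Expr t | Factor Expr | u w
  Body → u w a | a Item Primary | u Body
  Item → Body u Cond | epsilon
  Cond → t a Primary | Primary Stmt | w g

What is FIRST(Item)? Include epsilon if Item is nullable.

{ a, u, epsilon }

From Item → Body u Cond: add FIRST(Body) = { a, u }.
Item → epsilon contributes epsilon.
Union: FIRST(Item) = { a, u, epsilon }.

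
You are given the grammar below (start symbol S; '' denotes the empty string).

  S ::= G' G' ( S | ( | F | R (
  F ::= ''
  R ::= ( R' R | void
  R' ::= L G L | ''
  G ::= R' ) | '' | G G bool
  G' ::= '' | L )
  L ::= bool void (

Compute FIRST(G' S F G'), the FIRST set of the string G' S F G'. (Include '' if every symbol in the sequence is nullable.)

{ (, bool, void, '' }

Add FIRST(G')\{''} = { bool }; G' is nullable, continue.
Add FIRST(S)\{''} = { (, bool, void }; S is nullable, continue.
Add FIRST(F)\{''} = {  }; F is nullable, continue.
Add FIRST(G')\{''} = { bool }; G' is nullable, continue.
Every symbol is nullable, so include ''.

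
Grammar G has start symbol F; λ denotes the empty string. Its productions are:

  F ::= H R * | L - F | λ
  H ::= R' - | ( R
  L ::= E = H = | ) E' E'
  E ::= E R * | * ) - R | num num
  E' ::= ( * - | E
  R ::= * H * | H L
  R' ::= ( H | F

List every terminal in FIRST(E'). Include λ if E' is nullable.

{ (, *, num }

E' ::= ( * - contributes {(}.
From E' ::= E: add FIRST(E) = { *, num }.
Union: FIRST(E') = { (, *, num }.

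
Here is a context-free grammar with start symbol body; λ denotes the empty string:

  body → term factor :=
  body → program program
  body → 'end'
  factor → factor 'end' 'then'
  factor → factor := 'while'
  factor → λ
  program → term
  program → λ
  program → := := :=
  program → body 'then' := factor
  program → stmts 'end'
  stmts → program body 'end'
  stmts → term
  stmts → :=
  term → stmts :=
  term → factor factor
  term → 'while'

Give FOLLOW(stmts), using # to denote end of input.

In program → stmts 'end': add FIRST('end') = { 'end' }.
In term → stmts :=: add FIRST(:=) = { := }.
Union: FOLLOW(stmts) = { 'end', := }.

{ 'end', := }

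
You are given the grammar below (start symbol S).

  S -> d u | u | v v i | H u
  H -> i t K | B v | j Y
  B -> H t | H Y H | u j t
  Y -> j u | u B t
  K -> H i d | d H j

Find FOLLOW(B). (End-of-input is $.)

{ t, v }

In H -> B v: add FIRST(v) = { v }.
In Y -> u B t: add FIRST(t) = { t }.
Union: FOLLOW(B) = { t, v }.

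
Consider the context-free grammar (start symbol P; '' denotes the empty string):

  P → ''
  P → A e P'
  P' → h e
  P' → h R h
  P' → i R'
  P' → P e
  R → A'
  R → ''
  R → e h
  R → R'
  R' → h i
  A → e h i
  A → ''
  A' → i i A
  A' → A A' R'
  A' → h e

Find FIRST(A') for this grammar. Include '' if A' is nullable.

{ e, h, i }

A' → i i A contributes {i}.
From A' → A A' R': A nullable, take FIRST(A) ∪ FIRST(A') = { e, h, i }.
A' → h e contributes {h}.
Union: FIRST(A') = { e, h, i }.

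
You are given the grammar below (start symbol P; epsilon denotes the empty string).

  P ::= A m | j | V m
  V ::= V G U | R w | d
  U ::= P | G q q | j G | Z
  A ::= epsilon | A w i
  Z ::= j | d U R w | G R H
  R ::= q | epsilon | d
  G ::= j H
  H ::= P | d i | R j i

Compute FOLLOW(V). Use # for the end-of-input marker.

In P ::= V m: add FIRST(m) = { m }.
In V ::= V G U: add FIRST(G U) = { j }.
Union: FOLLOW(V) = { j, m }.

{ j, m }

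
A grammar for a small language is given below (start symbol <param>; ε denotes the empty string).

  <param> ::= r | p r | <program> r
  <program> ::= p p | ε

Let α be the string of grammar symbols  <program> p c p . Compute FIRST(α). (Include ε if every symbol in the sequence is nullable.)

Add FIRST(<program>)\{ε} = { p }; <program> is nullable, continue.
p is a terminal; add {p} and stop.

{ p }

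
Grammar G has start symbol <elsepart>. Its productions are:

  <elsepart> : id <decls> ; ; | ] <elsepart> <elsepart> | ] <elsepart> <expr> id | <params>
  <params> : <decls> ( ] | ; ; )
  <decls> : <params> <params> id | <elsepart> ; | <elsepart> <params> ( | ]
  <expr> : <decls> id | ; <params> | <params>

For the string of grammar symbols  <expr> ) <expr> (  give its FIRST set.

{ ;, ], id }

Add FIRST(<expr>) = { ;, ], id }; <expr> is not nullable, stop.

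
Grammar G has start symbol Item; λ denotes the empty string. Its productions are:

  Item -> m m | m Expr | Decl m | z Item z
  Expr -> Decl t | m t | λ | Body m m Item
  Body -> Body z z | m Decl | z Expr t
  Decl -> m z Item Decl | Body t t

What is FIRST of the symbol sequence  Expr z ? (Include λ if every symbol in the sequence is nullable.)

{ m, z }

Add FIRST(Expr)\{λ} = { m, z }; Expr is nullable, continue.
z is a terminal; add {z} and stop.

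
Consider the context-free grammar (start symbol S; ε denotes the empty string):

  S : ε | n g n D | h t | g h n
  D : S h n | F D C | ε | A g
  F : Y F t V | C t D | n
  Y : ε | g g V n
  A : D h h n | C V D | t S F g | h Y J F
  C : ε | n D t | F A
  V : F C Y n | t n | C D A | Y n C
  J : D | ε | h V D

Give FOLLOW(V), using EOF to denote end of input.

In F : Y F t V: V is at the end, add FOLLOW(F) = { EOF, g, h, n, t }.
In Y : g g V n: add FIRST(n) = { n }.
In A : C V D: add FIRST(D)\{ε} = { g, h, n, t }.
  Since D is nullable, also add FOLLOW(A) = { EOF, g, h, n, t }.
In J : h V D: add FIRST(D)\{ε} = { g, h, n, t }.
  Since D is nullable, also add FOLLOW(J) = { g, n, t }.
Union: FOLLOW(V) = { EOF, g, h, n, t }.

{ EOF, g, h, n, t }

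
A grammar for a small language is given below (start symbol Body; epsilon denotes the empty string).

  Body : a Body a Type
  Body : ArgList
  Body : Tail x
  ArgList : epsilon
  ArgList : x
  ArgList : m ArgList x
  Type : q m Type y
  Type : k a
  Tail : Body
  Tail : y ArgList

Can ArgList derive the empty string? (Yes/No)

Yes

ArgList has an epsilon-production, so ArgList ⇒ epsilon.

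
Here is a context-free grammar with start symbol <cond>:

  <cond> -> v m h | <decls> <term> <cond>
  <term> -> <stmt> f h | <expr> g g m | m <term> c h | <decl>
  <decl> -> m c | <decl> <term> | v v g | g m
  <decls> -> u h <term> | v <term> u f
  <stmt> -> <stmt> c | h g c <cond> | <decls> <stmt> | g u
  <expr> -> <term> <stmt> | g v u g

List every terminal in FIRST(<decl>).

{ g, m, v }

<decl> -> m c contributes {m}.
From <decl> -> <decl> <term>: add FIRST(<decl>) = { g, m, v }.
<decl> -> v v g contributes {v}.
<decl> -> g m contributes {g}.
Union: FIRST(<decl>) = { g, m, v }.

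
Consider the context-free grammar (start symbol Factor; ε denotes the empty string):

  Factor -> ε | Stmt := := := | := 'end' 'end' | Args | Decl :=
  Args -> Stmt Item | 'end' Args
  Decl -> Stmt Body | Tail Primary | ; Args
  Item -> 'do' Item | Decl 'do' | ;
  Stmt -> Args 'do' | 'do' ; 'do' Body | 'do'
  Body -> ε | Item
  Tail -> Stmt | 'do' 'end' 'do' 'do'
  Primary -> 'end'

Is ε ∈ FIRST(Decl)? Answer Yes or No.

No

Nullable nonterminals: Body, Factor.
No production of Decl has an RHS whose symbols are all nullable, so Decl is not nullable.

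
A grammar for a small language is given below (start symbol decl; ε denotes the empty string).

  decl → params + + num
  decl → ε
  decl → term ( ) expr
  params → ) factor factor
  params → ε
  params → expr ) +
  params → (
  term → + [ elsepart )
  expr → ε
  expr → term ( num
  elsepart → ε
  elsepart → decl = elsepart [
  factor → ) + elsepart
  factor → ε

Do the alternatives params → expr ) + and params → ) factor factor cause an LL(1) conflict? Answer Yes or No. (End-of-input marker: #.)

FIRST(expr ) +) = { ), + } and FIRST() factor factor) = { ) }.
Both contain ), so the two alternatives are not disjoint — LL(1) conflict.

Yes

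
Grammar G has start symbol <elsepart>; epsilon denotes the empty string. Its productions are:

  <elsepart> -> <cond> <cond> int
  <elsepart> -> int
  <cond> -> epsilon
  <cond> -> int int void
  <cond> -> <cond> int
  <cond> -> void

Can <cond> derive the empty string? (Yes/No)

Yes

<cond> has an epsilon-production, so <cond> ⇒ epsilon.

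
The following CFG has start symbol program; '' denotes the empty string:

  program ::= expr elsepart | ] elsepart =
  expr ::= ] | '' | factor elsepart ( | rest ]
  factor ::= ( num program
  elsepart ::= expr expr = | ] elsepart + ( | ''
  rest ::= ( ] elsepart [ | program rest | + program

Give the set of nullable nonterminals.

Directly nullable (have an ''-production): expr, elsepart.
program ::= expr elsepart with every symbol nullable, so program is nullable.
No other nonterminal has a production whose RHS symbols are all nullable.

{ elsepart, expr, program }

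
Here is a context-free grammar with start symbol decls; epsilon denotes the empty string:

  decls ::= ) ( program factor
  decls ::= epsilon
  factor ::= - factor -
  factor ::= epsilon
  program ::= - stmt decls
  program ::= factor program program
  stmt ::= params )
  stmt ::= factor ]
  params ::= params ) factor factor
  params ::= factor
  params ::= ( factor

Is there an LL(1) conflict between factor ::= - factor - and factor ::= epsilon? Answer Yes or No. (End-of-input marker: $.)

FIRST(- factor -) = { - } and FIRST(epsilon) = { epsilon }.
The second alternative is nullable and FOLLOW(factor) = { $, ), -, ] } shares - with FIRST of the first — conflict.

Yes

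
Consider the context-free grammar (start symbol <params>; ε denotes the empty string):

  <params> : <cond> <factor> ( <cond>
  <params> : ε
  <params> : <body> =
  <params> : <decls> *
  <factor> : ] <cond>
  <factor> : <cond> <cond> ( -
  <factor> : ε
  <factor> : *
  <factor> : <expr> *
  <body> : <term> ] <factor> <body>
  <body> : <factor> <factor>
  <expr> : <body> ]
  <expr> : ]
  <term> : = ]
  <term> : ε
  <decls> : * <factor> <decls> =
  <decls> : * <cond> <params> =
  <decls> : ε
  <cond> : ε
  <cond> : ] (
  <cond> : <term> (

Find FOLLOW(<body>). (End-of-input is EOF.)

{ =, ] }

In <params> : <body> =: add FIRST(=) = { = }.
In <body> : <term> ] <factor> <body>: <body> is at the end, add FOLLOW(<body>) = { =, ] }.
In <expr> : <body> ]: add FIRST(]) = { ] }.
Union: FOLLOW(<body>) = { =, ] }.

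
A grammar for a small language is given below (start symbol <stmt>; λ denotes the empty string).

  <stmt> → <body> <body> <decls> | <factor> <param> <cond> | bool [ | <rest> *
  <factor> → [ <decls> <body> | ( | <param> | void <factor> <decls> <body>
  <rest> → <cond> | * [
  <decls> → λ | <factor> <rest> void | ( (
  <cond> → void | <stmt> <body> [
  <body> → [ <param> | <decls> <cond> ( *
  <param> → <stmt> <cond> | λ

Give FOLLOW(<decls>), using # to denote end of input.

In <stmt> → <body> <body> <decls>: <decls> is at the end, add FOLLOW(<stmt>) = { #, (, *, [, bool, void }.
In <factor> → [ <decls> <body>: add FIRST(<body>) = { (, *, [, bool, void }.
In <factor> → void <factor> <decls> <body>: add FIRST(<body>) = { (, *, [, bool, void }.
In <body> → <decls> <cond> ( *: add FIRST(<cond> ( *) = { (, *, [, bool, void }.
Union: FOLLOW(<decls>) = { #, (, *, [, bool, void }.

{ #, (, *, [, bool, void }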